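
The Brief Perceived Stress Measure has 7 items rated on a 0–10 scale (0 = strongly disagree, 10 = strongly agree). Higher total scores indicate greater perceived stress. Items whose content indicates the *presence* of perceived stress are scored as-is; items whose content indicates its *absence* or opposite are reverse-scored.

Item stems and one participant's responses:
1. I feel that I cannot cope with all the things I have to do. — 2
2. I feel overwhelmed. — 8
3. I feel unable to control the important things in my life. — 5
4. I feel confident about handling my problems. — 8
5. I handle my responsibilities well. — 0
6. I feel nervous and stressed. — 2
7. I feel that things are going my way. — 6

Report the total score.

Items 4, 5, 7 describe the absence/opposite of perceived stress → reverse-score.
reverse-coded value = 10 − response.
  item 1: 2
  item 2: 8
  item 3: 5
  item 4: 10 − 8 = 2
  item 5: 10 − 0 = 10
  item 6: 2
  item 7: 10 − 6 = 4
Total = 2 + 8 + 5 + 2 + 10 + 2 + 4 = 33

33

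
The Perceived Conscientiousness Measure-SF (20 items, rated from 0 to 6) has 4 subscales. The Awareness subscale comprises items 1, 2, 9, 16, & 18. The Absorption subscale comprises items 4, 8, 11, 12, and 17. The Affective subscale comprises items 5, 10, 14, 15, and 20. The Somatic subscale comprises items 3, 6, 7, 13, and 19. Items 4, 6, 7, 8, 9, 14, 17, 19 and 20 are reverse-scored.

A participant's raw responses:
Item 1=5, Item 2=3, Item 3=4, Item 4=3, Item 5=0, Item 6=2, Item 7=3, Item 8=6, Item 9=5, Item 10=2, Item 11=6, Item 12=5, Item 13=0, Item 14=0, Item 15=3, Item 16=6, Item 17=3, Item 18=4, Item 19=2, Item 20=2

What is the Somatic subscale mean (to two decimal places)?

Somatic items: 3, 6, 7, 13, 19.
Of these, items 6, 7, & 19 are reverse-scored; reversed = (0+6) − raw = 6 − raw.
  item 3: 4
  item 6: 6 − 2 = 4
  item 7: 6 − 3 = 3
  item 13: 0
  item 19: 6 − 2 = 4
Sum = 4 + 4 + 3 + 0 + 4 = 15
Mean = 15 / 5 = 3.00

3.00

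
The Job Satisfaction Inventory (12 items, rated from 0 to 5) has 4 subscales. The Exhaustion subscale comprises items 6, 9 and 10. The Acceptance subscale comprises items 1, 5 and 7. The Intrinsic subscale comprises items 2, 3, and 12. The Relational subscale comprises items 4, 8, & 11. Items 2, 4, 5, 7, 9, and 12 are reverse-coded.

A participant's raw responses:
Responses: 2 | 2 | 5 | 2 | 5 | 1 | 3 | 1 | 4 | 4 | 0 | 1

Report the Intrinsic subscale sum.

Intrinsic items: 2, 3, 12.
Of these, items 2 & 12 are reverse-coded; reversed = (0+5) − raw = 5 − raw.
  item 2: 5 − 2 = 3
  item 3: 5
  item 12: 5 − 1 = 4
Sum = 3 + 5 + 4 = 12

12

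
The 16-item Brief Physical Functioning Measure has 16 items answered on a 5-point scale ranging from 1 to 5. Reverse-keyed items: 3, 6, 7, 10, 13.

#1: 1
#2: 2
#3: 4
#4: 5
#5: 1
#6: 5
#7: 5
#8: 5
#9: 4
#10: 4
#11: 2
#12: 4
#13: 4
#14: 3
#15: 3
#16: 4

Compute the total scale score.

Reverse-coded items (reversed = (1+5) − raw = 6 − raw):
  item 3: 6 − 4 = 2
  item 6: 6 − 5 = 1
  item 7: 6 − 5 = 1
  item 10: 6 − 4 = 2
  item 13: 6 − 4 = 2
After reverse-coding: 1, 2, 2, 5, 1, 1, 1, 5, 4, 2, 2, 4, 2, 3, 3, 4
Total = 1 + 2 + 2 + 5 + 1 + 1 + 1 + 5 + 4 + 2 + 2 + 4 + 2 + 3 + 3 + 4 = 42

42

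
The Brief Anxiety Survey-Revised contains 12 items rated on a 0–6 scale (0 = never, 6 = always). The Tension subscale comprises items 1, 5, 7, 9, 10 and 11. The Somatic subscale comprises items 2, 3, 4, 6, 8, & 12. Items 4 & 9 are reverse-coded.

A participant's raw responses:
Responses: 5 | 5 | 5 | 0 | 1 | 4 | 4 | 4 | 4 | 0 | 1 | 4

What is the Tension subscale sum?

Tension items: 1, 5, 7, 9, 10, 11.
Of these, item 9 is reverse-coded; reverse-coded value = 6 − response.
  item 1: 5
  item 5: 1
  item 7: 4
  item 9: 6 − 4 = 2
  item 10: 0
  item 11: 1
Sum = 5 + 1 + 4 + 2 + 0 + 1 = 13

13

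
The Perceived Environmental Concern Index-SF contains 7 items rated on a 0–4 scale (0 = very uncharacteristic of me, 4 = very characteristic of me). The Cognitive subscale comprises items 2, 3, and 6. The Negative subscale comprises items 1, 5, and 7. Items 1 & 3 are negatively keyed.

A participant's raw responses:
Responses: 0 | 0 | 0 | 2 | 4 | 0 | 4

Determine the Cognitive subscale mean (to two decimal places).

Cognitive items: 2, 3, 6.
Of these, item 3 is negatively keyed; reversed = (0+4) − raw = 4 − raw.
  item 2: 0
  item 3: 4 − 0 = 4
  item 6: 0
Sum = 0 + 4 + 0 = 4
Mean = 4 / 3 = 1.33

1.33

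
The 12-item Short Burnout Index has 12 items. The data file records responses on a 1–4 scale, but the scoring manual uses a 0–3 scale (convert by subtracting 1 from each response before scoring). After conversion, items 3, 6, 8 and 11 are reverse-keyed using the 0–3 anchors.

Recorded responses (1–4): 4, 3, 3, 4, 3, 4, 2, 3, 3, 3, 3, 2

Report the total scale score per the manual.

Convert to 0–3: 3, 2, 2, 3, 2, 3, 1, 2, 2, 2, 2, 1
Reverse-coded (reverse-coded value = 3 − response):
  item 3: 3 − 2 = 1
  item 6: 3 − 3 = 0
  item 8: 3 − 2 = 1
  item 11: 3 − 2 = 1
Scored: 3, 2, 1, 3, 2, 0, 1, 1, 2, 2, 1, 1
Total = 19

19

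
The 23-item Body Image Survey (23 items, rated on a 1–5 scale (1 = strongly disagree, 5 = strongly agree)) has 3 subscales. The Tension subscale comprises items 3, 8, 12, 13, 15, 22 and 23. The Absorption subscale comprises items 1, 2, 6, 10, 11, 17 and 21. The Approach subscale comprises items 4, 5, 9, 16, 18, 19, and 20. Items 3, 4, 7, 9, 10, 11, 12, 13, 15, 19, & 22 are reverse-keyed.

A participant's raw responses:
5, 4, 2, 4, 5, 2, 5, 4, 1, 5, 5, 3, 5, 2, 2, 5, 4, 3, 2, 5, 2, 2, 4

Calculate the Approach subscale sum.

29

Approach items: 4, 5, 9, 16, 18, 19, 20.
Of these, items 4, 9, and 19 are reverse-keyed; reversed = (1+5) − raw = 6 − raw.
  item 4: 6 − 4 = 2
  item 5: 5
  item 9: 6 − 1 = 5
  item 16: 5
  item 18: 3
  item 19: 6 − 2 = 4
  item 20: 5
Sum = 2 + 5 + 5 + 5 + 3 + 4 + 5 = 29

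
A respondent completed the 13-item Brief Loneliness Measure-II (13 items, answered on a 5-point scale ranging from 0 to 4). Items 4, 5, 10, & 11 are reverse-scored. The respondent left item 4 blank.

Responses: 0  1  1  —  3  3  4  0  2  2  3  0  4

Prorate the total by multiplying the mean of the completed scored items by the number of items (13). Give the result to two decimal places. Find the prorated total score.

Reverse-coded (reverse-coded value = 4 − response):
  item 5: 4 − 3 = 1
  item 10: 4 − 2 = 2
  item 11: 4 − 3 = 1
Completed scored items (12 of 13): 0, 1, 1, 1, 3, 4, 0, 2, 2, 1, 0, 4; sum = 19.
Person mean = 19 / 12 ≈ 1.5833
Prorated total = (19 / 12) × 13 = 20.58 (to 2 dp)

20.58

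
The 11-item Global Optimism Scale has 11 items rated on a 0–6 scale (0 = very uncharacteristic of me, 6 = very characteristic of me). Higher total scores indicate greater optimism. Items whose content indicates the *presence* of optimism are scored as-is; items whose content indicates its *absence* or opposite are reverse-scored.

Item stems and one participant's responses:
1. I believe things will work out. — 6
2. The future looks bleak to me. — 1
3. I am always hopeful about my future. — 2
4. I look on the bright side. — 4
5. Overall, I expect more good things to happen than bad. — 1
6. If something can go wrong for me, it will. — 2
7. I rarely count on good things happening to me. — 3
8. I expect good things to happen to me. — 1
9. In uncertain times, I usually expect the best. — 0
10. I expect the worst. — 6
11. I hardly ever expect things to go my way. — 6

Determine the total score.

Items 2, 6, 7, 10, 11 describe the absence/opposite of optimism → reverse-score.
on a 0–6 scale, reversed = 6 − raw.
  item 1: 6
  item 2: 6 − 1 = 5
  item 3: 2
  item 4: 4
  item 5: 1
  item 6: 6 − 2 = 4
  item 7: 6 − 3 = 3
  item 8: 1
  item 9: 0
  item 10: 6 − 6 = 0
  item 11: 6 − 6 = 0
Total = 6 + 5 + 2 + 4 + 1 + 4 + 3 + 1 + 0 + 0 + 0 = 26

26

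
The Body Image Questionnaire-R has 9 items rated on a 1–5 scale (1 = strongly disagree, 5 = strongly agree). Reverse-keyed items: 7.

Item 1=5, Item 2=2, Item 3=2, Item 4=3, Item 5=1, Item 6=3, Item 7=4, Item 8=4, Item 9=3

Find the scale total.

25

Reverse-coded items (reverse-coded value = 6 − response):
  item 7: 6 − 4 = 2
Scored items: 5, 2, 2, 3, 1, 3, 2, 4, 3
Total = 5 + 2 + 2 + 3 + 1 + 3 + 2 + 4 + 3 = 25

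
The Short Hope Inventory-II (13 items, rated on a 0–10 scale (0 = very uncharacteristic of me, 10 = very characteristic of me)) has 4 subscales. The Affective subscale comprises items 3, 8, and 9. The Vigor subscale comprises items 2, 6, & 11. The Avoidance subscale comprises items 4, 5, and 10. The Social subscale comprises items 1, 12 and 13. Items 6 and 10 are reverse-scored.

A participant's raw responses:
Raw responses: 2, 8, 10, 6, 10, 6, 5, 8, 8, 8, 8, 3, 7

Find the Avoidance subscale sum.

Avoidance items: 4, 5, 10.
Of these, item 10 is reverse-scored; reverse-coded value = 10 − response.
  item 4: 6
  item 5: 10
  item 10: 10 − 8 = 2
Sum = 6 + 10 + 2 = 18

18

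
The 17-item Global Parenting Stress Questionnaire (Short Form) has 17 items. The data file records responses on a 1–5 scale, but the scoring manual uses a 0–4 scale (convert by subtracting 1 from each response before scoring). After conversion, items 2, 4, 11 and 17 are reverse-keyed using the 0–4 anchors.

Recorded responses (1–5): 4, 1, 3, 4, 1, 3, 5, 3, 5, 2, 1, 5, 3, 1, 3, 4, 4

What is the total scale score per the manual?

39

Convert to 0–4: 3, 0, 2, 3, 0, 2, 4, 2, 4, 1, 0, 4, 2, 0, 2, 3, 3
Reverse-coded (reverse-coded value = 4 − response):
  item 2: 4 − 0 = 4
  item 4: 4 − 3 = 1
  item 11: 4 − 0 = 4
  item 17: 4 − 3 = 1
Scored: 3, 4, 2, 1, 0, 2, 4, 2, 4, 1, 4, 4, 2, 0, 2, 3, 1
Total = 39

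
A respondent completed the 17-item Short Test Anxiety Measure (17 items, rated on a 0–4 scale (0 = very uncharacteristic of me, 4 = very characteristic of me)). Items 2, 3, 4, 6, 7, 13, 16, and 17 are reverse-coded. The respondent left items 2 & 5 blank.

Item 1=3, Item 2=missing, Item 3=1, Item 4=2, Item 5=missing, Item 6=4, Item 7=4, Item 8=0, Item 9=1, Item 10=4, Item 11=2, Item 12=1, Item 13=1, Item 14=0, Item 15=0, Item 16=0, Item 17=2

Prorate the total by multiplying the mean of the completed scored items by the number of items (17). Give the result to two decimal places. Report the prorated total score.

28.33

Reverse-coded (reversed = (0+4) − raw = 4 − raw):
  item 3: 4 − 1 = 3
  item 4: 4 − 2 = 2
  item 6: 4 − 4 = 0
  item 7: 4 − 4 = 0
  item 13: 4 − 1 = 3
  item 16: 4 − 0 = 4
  item 17: 4 − 2 = 2
Completed scored items (15 of 17): 3, 3, 2, 0, 0, 0, 1, 4, 2, 1, 3, 0, 0, 4, 2; sum = 25.
Person mean = 25 / 15 ≈ 1.6667
Prorated total = (25 / 15) × 17 = 28.33 (to 2 dp)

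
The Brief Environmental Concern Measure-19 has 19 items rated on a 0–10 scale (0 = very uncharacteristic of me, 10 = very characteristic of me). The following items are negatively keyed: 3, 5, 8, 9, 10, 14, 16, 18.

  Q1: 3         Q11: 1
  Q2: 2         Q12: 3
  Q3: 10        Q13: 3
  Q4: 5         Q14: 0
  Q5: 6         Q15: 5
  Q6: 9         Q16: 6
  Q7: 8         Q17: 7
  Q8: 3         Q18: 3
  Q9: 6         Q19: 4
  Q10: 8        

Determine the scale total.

Reversing items 3, 5, 8, 9, 10, 14, 16, & 18 with 10 − raw:
Total = 3 + 2 + (10−10) + 5 + (10−6) + 9 + 8 + (10−3) + (10−6) + (10−8) + 1 + 3 + 3 + (10−0) + 5 + (10−6) + 7 + (10−3) + 4
      = 3 + 2 + 0 + 5 + 4 + 9 + 8 + 7 + 4 + 2 + 1 + 3 + 3 + 10 + 5 + 4 + 7 + 7 + 4 = 88

88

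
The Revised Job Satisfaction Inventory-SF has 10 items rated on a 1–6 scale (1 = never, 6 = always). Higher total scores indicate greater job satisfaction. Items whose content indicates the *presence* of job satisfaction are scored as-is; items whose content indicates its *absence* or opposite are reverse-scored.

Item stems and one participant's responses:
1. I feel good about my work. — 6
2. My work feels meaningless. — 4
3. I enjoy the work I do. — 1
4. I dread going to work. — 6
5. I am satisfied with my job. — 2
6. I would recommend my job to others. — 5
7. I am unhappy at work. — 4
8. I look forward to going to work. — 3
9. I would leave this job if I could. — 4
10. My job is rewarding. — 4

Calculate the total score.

Items 2, 4, 7, 9 describe the absence/opposite of job satisfaction → reverse-score.
on a 1–6 scale, reversed = 7 − raw.
  item 1: 6
  item 2: 7 − 4 = 3
  item 3: 1
  item 4: 7 − 6 = 1
  item 5: 2
  item 6: 5
  item 7: 7 − 4 = 3
  item 8: 3
  item 9: 7 − 4 = 3
  item 10: 4
Total = 6 + 3 + 1 + 1 + 2 + 5 + 3 + 3 + 3 + 4 = 31

31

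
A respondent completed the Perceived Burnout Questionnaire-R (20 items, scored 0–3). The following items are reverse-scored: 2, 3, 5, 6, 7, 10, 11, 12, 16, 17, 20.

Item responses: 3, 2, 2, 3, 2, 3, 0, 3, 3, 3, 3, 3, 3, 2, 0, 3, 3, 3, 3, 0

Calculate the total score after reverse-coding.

32

Reverse-scored items use 3 − raw:
  item 2: 3 − 2 = 1
  item 3: 3 − 2 = 1
  item 5: 3 − 2 = 1
  item 6: 3 − 3 = 0
  item 7: 3 − 0 = 3
  item 10: 3 − 3 = 0
  item 11: 3 − 3 = 0
  item 12: 3 − 3 = 0
  item 16: 3 − 3 = 0
  item 17: 3 − 3 = 0
  item 20: 3 − 0 = 3
Scored items: 3, 1, 1, 3, 1, 0, 3, 3, 3, 0, 0, 0, 3, 2, 0, 0, 0, 3, 3, 3
Total = 3 + 1 + 1 + 3 + 1 + 0 + 3 + 3 + 3 + 0 + 0 + 0 + 3 + 2 + 0 + 0 + 0 + 3 + 3 + 3 = 32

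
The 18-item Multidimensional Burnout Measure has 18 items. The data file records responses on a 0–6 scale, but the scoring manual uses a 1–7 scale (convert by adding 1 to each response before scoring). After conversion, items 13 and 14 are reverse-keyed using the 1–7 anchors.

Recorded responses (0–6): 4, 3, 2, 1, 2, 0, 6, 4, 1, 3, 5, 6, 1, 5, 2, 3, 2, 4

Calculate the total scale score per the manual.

72

Convert to 1–7: 5, 4, 3, 2, 3, 1, 7, 5, 2, 4, 6, 7, 2, 6, 3, 4, 3, 5
Reverse-coded (reverse-coded value = 8 − response):
  item 13: 8 − 2 = 6
  item 14: 8 − 6 = 2
Scored: 5, 4, 3, 2, 3, 1, 7, 5, 2, 4, 6, 7, 6, 2, 3, 4, 3, 5
Total = 72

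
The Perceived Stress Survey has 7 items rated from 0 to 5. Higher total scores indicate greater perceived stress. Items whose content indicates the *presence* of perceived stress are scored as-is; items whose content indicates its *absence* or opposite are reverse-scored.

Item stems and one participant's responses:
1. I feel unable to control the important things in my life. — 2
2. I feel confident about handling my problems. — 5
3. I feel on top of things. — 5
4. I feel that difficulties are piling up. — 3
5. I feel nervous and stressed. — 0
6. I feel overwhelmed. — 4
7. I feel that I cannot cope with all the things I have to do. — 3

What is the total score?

Items 2, 3 describe the absence/opposite of perceived stress → reverse-score.
reversed = (0+5) − raw = 5 − raw.
  item 1: 2
  item 2: 5 − 5 = 0
  item 3: 5 − 5 = 0
  item 4: 3
  item 5: 0
  item 6: 4
  item 7: 3
Total = 2 + 0 + 0 + 3 + 0 + 4 + 3 = 12

12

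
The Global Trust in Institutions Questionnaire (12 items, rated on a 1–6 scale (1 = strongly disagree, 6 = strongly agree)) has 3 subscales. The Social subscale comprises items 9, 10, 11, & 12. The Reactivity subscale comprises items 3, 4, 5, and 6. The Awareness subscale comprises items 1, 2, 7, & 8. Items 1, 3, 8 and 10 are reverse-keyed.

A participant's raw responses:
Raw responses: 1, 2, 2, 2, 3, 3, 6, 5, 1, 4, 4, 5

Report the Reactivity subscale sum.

Reactivity items: 3, 4, 5, 6.
Of these, item 3 is reverse-keyed; on a 1–6 scale, reversed = 7 − raw.
  item 3: 7 − 2 = 5
  item 4: 2
  item 5: 3
  item 6: 3
Sum = 5 + 2 + 3 + 3 = 13

13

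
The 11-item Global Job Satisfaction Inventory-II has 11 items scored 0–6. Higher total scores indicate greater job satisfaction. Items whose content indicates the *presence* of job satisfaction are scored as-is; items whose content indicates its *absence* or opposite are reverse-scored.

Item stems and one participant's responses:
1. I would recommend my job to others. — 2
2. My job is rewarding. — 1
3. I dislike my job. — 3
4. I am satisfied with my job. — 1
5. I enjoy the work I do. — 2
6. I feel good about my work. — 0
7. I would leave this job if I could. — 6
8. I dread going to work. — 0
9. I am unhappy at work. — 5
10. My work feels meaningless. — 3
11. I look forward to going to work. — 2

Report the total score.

21

Items 3, 7, 8, 9, 10 describe the absence/opposite of job satisfaction → reverse-score.
reverse-coded value = 6 − response.
  item 1: 2
  item 2: 1
  item 3: 6 − 3 = 3
  item 4: 1
  item 5: 2
  item 6: 0
  item 7: 6 − 6 = 0
  item 8: 6 − 0 = 6
  item 9: 6 − 5 = 1
  item 10: 6 − 3 = 3
  item 11: 2
Total = 2 + 1 + 3 + 1 + 2 + 0 + 0 + 6 + 1 + 3 + 2 = 21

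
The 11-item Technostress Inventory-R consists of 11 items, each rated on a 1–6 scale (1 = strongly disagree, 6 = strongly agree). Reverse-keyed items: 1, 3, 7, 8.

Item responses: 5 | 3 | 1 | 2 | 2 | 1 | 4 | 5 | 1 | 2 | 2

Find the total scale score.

Apply reverse scoring (on a 1–6 scale, reversed = 7 − raw):
  item 1: 7 − 5 = 2
  item 3: 7 − 1 = 6
  item 7: 7 − 4 = 3
  item 8: 7 − 5 = 2
Scored items: 2, 3, 6, 2, 2, 1, 3, 2, 1, 2, 2
Total = 2 + 3 + 6 + 2 + 2 + 1 + 3 + 2 + 1 + 2 + 2 = 26

26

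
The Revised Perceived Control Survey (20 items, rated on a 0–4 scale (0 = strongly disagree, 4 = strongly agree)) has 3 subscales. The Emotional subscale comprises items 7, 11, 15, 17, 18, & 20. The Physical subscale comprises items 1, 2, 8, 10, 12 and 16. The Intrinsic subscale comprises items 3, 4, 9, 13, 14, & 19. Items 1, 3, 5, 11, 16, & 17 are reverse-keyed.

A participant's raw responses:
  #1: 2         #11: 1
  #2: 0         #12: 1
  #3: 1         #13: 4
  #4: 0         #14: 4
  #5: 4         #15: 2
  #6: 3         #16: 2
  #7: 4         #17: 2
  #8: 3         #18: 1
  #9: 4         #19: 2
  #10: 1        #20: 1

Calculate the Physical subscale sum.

9

Physical items: 1, 2, 8, 10, 12, 16.
Of these, items 1 & 16 are reverse-keyed; reverse-coded value = 4 − response.
  item 1: 4 − 2 = 2
  item 2: 0
  item 8: 3
  item 10: 1
  item 12: 1
  item 16: 4 − 2 = 2
Sum = 2 + 0 + 3 + 1 + 1 + 2 = 9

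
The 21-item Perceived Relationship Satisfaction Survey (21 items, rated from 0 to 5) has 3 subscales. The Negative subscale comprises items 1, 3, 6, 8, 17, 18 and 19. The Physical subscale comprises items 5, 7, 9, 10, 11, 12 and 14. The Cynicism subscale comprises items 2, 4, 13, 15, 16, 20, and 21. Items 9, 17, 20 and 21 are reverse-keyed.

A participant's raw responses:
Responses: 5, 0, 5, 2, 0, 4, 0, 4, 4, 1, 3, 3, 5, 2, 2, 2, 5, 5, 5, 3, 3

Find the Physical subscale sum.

10

Physical items: 5, 7, 9, 10, 11, 12, 14.
Of these, item 9 is reverse-keyed; reversed = (0+5) − raw = 5 − raw.
  item 5: 0
  item 7: 0
  item 9: 5 − 4 = 1
  item 10: 1
  item 11: 3
  item 12: 3
  item 14: 2
Sum = 0 + 0 + 1 + 1 + 3 + 3 + 2 = 10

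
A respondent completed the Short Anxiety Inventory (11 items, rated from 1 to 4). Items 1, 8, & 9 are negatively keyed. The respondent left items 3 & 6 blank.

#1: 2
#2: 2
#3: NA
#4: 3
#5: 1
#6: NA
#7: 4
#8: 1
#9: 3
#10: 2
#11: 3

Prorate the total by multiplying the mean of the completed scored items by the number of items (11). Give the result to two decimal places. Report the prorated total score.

Reverse-coded (on a 1–4 scale, reversed = 5 − raw):
  item 1: 5 − 2 = 3
  item 8: 5 − 1 = 4
  item 9: 5 − 3 = 2
Completed scored items (9 of 11): 3, 2, 3, 1, 4, 4, 2, 2, 3; sum = 24.
Person mean = 24 / 9 ≈ 2.6667
Prorated total = (24 / 9) × 11 = 29.33 (to 2 dp)

29.33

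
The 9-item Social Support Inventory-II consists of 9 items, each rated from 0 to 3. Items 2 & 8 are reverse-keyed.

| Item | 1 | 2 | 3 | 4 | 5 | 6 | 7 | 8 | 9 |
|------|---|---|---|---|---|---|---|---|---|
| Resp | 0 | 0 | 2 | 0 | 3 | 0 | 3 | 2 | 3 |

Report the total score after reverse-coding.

Reverse-coded items (on a 0–3 scale, reversed = 3 − raw):
  item 2: 3 − 0 = 3
  item 8: 3 − 2 = 1
After reverse-coding: 0, 3, 2, 0, 3, 0, 3, 1, 3
Total = 0 + 3 + 2 + 0 + 3 + 0 + 3 + 1 + 3 = 15

15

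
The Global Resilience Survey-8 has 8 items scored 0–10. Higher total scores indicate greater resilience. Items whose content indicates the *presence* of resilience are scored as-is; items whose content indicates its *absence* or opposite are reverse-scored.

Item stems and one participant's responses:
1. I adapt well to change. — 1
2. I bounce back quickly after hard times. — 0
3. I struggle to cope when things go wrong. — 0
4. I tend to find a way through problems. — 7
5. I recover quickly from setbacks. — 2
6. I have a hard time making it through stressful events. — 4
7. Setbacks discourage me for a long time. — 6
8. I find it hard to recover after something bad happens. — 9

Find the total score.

Items 3, 6, 7, 8 describe the absence/opposite of resilience → reverse-score.
on a 0–10 scale, reversed = 10 − raw.
  item 1: 1
  item 2: 0
  item 3: 10 − 0 = 10
  item 4: 7
  item 5: 2
  item 6: 10 − 4 = 6
  item 7: 10 − 6 = 4
  item 8: 10 − 9 = 1
Total = 1 + 0 + 10 + 7 + 2 + 6 + 4 + 1 = 31

31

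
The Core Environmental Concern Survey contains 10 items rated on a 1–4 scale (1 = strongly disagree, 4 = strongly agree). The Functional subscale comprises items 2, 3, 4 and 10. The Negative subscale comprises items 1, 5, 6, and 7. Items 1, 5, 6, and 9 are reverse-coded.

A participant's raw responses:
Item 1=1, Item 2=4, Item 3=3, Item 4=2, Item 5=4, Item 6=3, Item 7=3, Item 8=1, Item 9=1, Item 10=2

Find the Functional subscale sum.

Functional items: 2, 3, 4, 10.
  item 2: 4
  item 3: 3
  item 4: 2
  item 10: 2
Sum = 4 + 3 + 2 + 2 = 11

11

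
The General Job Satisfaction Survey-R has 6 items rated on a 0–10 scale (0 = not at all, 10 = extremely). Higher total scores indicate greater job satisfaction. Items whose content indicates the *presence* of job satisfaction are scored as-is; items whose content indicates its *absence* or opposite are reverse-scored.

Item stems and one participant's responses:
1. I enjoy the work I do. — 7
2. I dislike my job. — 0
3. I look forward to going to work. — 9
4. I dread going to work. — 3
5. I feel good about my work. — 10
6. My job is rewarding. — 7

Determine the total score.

50

Items 2, 4 describe the absence/opposite of job satisfaction → reverse-score.
reverse-coded value = 10 − response.
  item 1: 7
  item 2: 10 − 0 = 10
  item 3: 9
  item 4: 10 − 3 = 7
  item 5: 10
  item 6: 7
Total = 7 + 10 + 9 + 7 + 10 + 7 = 50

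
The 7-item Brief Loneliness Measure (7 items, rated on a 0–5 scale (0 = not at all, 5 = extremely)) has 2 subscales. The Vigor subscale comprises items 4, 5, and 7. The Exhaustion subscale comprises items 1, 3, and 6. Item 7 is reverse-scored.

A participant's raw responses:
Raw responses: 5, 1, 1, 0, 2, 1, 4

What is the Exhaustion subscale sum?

7

Exhaustion items: 1, 3, 6.
  item 1: 5
  item 3: 1
  item 6: 1
Sum = 5 + 1 + 1 = 7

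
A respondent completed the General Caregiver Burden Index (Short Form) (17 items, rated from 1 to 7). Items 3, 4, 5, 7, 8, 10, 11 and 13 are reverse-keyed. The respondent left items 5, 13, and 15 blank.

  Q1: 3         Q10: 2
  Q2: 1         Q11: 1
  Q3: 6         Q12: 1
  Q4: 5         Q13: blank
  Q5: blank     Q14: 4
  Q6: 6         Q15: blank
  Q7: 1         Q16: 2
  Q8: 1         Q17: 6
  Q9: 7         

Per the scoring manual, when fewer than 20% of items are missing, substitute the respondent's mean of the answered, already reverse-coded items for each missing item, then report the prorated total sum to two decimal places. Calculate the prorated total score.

75.29

Reverse-coded (reverse-coded value = 8 − response):
  item 3: 8 − 6 = 2
  item 4: 8 − 5 = 3
  item 7: 8 − 1 = 7
  item 8: 8 − 1 = 7
  item 10: 8 − 2 = 6
  item 11: 8 − 1 = 7
Completed scored items (14 of 17): 3, 1, 2, 3, 6, 7, 7, 7, 6, 7, 1, 4, 2, 6; sum = 62.
Person mean = 62 / 14 ≈ 4.4286
Prorated total = (62 / 14) × 17 = 75.29 (to 2 dp)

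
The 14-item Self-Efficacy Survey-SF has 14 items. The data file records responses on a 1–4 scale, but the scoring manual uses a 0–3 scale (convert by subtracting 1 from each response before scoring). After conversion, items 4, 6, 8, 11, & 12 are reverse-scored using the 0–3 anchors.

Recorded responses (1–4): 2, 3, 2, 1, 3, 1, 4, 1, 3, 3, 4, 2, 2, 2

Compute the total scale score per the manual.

Convert to 0–3: 1, 2, 1, 0, 2, 0, 3, 0, 2, 2, 3, 1, 1, 1
Reverse-coded (reversed = (0+3) − raw = 3 − raw):
  item 4: 3 − 0 = 3
  item 6: 3 − 0 = 3
  item 8: 3 − 0 = 3
  item 11: 3 − 3 = 0
  item 12: 3 − 1 = 2
Scored: 1, 2, 1, 3, 2, 3, 3, 3, 2, 2, 0, 2, 1, 1
Total = 26

26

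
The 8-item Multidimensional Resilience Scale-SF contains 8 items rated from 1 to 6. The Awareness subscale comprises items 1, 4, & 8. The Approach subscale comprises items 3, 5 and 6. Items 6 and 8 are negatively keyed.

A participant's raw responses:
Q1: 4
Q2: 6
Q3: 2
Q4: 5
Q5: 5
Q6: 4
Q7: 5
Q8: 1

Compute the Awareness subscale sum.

Awareness items: 1, 4, 8.
Of these, item 8 is negatively keyed; on a 1–6 scale, reversed = 7 − raw.
  item 1: 4
  item 4: 5
  item 8: 7 − 1 = 6
Sum = 4 + 5 + 6 = 15

15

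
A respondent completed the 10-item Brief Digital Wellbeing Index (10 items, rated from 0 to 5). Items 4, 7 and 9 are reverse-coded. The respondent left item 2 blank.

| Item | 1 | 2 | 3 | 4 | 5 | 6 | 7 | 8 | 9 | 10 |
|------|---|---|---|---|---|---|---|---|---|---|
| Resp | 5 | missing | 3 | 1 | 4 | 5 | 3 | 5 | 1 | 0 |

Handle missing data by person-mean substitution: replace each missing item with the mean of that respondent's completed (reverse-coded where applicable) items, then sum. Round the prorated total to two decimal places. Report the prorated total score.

35.56

Reverse-coded (reverse-coded value = 5 − response):
  item 4: 5 − 1 = 4
  item 7: 5 − 3 = 2
  item 9: 5 − 1 = 4
Completed scored items (9 of 10): 5, 3, 4, 4, 5, 2, 5, 4, 0; sum = 32.
Person mean = 32 / 9 ≈ 3.5556
Prorated total = (32 / 9) × 10 = 35.56 (to 2 dp)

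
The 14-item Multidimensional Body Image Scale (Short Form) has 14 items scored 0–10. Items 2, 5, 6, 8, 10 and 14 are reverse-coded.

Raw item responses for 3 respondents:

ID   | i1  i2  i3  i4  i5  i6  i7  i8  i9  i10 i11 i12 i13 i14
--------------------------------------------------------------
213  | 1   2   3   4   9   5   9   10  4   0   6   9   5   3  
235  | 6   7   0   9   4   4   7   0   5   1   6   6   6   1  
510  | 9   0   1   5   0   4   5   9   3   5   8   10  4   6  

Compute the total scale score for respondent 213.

72

Respondent 213 raw: 1, 2, 3, 4, 9, 5, 9, 10, 4, 0, 6, 9, 5, 3.
Reverse-coded (reversed = (0+10) − raw = 10 − raw):
  item 1: 1
  item 2: 10 − 2 = 8
  item 3: 3
  item 4: 4
  item 5: 10 − 9 = 1
  item 6: 10 − 5 = 5
  item 7: 9
  item 8: 10 − 10 = 0
  item 9: 4
  item 10: 10 − 0 = 10
  item 11: 6
  item 12: 9
  item 13: 5
  item 14: 10 − 3 = 7
Sum = 1 + 8 + 3 + 4 + 1 + 5 + 9 + 0 + 4 + 10 + 6 + 9 + 5 + 7 = 72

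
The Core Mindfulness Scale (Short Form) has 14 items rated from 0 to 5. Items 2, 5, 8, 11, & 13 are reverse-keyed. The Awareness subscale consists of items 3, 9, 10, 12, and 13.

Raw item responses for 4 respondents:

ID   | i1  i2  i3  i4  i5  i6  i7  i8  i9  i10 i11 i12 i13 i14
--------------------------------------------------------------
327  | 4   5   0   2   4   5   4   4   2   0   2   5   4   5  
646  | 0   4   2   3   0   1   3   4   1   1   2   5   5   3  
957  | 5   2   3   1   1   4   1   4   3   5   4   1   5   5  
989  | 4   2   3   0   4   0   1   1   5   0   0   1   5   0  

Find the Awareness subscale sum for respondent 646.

9

Respondent 646 raw: 0, 4, 2, 3, 0, 1, 3, 4, 1, 1, 2, 5, 5, 3.
Awareness items: 3, 9, 10, 12, 13.
Reverse-coded (reverse-coded value = 5 − response):
  item 3: 2
  item 9: 1
  item 10: 1
  item 12: 5
  item 13: 5 − 5 = 0
Sum = 2 + 1 + 1 + 5 + 0 = 9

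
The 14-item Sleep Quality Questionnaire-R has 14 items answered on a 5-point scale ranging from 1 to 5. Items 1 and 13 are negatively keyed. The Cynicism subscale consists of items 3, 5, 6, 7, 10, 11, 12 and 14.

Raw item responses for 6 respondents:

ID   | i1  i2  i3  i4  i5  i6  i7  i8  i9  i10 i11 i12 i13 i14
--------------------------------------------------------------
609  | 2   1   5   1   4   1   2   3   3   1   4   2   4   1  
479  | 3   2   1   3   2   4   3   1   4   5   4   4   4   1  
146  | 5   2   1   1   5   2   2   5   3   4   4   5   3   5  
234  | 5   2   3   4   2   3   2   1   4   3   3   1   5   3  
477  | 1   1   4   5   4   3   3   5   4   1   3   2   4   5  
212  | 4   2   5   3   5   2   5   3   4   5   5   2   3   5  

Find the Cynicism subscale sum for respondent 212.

Respondent 212 raw: 4, 2, 5, 3, 5, 2, 5, 3, 4, 5, 5, 2, 3, 5.
Cynicism items: 3, 5, 6, 7, 10, 11, 12, 14.
Reverse-coded (reverse-coded value = 6 − response):
  item 3: 5
  item 5: 5
  item 6: 2
  item 7: 5
  item 10: 5
  item 11: 5
  item 12: 2
  item 14: 5
Sum = 5 + 5 + 2 + 5 + 5 + 5 + 2 + 5 = 34

34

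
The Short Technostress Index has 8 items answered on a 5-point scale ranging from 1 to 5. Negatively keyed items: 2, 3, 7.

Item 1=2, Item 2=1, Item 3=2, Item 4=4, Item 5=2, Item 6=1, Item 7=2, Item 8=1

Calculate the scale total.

23

Reversing items 2, 3, and 7 with 6 − raw:
Total = 2 + (6−1) + (6−2) + 4 + 2 + 1 + (6−2) + 1
      = 2 + 5 + 4 + 4 + 2 + 1 + 4 + 1 = 23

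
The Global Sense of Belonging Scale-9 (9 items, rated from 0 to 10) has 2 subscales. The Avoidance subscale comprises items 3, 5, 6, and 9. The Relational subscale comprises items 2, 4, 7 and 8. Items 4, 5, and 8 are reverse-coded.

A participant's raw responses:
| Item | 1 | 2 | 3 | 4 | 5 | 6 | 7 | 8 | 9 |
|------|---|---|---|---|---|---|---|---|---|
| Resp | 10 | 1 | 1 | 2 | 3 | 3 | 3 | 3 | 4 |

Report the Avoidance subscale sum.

Avoidance items: 3, 5, 6, 9.
Of these, item 5 is reverse-coded; on a 0–10 scale, reversed = 10 − raw.
  item 3: 1
  item 5: 10 − 3 = 7
  item 6: 3
  item 9: 4
Sum = 1 + 7 + 3 + 4 = 15

15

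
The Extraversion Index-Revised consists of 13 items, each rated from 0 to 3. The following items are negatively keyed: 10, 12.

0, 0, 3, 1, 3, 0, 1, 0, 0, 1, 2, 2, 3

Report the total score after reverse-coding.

16

Apply reverse scoring (reverse-coded value = 3 − response):
  item 10: 3 − 1 = 2
  item 12: 3 − 2 = 1
After reverse-coding: 0, 0, 3, 1, 3, 0, 1, 0, 0, 2, 2, 1, 3
Total = 0 + 0 + 3 + 1 + 3 + 0 + 1 + 0 + 0 + 2 + 2 + 1 + 3 = 16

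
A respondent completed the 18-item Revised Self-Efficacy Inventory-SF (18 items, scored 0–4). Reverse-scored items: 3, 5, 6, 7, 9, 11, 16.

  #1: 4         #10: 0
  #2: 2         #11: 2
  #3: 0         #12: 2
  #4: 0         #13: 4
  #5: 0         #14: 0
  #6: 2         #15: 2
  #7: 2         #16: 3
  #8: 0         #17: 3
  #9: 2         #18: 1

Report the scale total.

35

Apply reverse scoring (reversed = (0+4) − raw = 4 − raw):
  item 3: 4 − 0 = 4
  item 5: 4 − 0 = 4
  item 6: 4 − 2 = 2
  item 7: 4 − 2 = 2
  item 9: 4 − 2 = 2
  item 11: 4 − 2 = 2
  item 16: 4 − 3 = 1
After reverse-coding: 4, 2, 4, 0, 4, 2, 2, 0, 2, 0, 2, 2, 4, 0, 2, 1, 3, 1
Total = 4 + 2 + 4 + 0 + 4 + 2 + 2 + 0 + 2 + 0 + 2 + 2 + 4 + 0 + 2 + 1 + 3 + 1 = 35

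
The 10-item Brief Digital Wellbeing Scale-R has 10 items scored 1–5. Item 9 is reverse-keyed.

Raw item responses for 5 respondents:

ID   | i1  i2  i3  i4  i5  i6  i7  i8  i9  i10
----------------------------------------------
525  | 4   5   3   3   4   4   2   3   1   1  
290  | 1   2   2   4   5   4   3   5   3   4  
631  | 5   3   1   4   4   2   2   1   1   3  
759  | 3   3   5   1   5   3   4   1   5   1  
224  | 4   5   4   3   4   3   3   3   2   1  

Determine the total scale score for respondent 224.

34

Respondent 224 raw: 4, 5, 4, 3, 4, 3, 3, 3, 2, 1.
Reverse-coded (reverse-coded value = 6 − response):
  item 1: 4
  item 2: 5
  item 3: 4
  item 4: 3
  item 5: 4
  item 6: 3
  item 7: 3
  item 8: 3
  item 9: 6 − 2 = 4
  item 10: 1
Sum = 4 + 5 + 4 + 3 + 4 + 3 + 3 + 3 + 4 + 1 = 34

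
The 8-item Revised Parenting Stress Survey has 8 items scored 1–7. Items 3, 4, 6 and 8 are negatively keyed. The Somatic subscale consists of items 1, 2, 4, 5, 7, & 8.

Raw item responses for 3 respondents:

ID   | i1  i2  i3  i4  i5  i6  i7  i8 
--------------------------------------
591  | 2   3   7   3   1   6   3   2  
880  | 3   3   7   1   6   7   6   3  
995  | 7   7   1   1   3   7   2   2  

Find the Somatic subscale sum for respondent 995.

Respondent 995 raw: 7, 7, 1, 1, 3, 7, 2, 2.
Somatic items: 1, 2, 4, 5, 7, 8.
Reverse-coded (reverse-coded value = 8 − response):
  item 1: 7
  item 2: 7
  item 4: 8 − 1 = 7
  item 5: 3
  item 7: 2
  item 8: 8 − 2 = 6
Sum = 7 + 7 + 7 + 3 + 2 + 6 = 32

32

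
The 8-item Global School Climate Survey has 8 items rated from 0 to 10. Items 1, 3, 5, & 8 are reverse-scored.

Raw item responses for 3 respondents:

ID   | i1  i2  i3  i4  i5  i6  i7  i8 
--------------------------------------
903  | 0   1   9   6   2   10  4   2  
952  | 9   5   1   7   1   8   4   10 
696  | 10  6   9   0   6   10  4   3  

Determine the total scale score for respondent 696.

32

Respondent 696 raw: 10, 6, 9, 0, 6, 10, 4, 3.
Reverse-coded (reversed = (0+10) − raw = 10 − raw):
  item 1: 10 − 10 = 0
  item 2: 6
  item 3: 10 − 9 = 1
  item 4: 0
  item 5: 10 − 6 = 4
  item 6: 10
  item 7: 4
  item 8: 10 − 3 = 7
Sum = 0 + 6 + 1 + 0 + 4 + 10 + 4 + 7 = 32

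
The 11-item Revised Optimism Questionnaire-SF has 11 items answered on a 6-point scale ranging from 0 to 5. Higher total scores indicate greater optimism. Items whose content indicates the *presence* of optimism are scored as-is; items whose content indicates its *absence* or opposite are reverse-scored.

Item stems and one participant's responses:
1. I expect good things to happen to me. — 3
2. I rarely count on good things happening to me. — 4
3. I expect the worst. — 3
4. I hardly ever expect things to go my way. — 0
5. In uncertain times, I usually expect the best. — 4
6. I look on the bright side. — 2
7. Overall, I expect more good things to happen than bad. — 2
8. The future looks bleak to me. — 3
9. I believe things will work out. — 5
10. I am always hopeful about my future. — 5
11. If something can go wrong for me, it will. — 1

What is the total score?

Items 2, 3, 4, 8, 11 describe the absence/opposite of optimism → reverse-score.
on a 0–5 scale, reversed = 5 − raw.
  item 1: 3
  item 2: 5 − 4 = 1
  item 3: 5 − 3 = 2
  item 4: 5 − 0 = 5
  item 5: 4
  item 6: 2
  item 7: 2
  item 8: 5 − 3 = 2
  item 9: 5
  item 10: 5
  item 11: 5 − 1 = 4
Total = 3 + 1 + 2 + 5 + 4 + 2 + 2 + 2 + 5 + 5 + 4 = 35

35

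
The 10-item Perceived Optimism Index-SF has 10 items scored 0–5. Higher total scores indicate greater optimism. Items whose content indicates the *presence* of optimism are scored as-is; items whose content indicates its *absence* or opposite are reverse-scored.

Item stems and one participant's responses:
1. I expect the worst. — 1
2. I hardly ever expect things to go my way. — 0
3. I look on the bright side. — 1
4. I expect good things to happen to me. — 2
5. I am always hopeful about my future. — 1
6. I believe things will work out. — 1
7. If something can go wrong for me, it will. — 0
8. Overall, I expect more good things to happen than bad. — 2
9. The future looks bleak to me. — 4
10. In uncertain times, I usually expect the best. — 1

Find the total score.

Items 1, 2, 7, 9 describe the absence/opposite of optimism → reverse-score.
reversed = (0+5) − raw = 5 − raw.
  item 1: 5 − 1 = 4
  item 2: 5 − 0 = 5
  item 3: 1
  item 4: 2
  item 5: 1
  item 6: 1
  item 7: 5 − 0 = 5
  item 8: 2
  item 9: 5 − 4 = 1
  item 10: 1
Total = 4 + 5 + 1 + 2 + 1 + 1 + 5 + 2 + 1 + 1 = 23

23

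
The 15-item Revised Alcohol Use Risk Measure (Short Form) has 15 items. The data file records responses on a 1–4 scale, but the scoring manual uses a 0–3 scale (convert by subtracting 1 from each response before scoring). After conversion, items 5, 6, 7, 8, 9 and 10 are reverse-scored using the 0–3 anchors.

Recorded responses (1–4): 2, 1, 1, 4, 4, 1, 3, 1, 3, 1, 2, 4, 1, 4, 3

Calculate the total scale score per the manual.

24

Convert to 0–3: 1, 0, 0, 3, 3, 0, 2, 0, 2, 0, 1, 3, 0, 3, 2
Reverse-coded (on a 0–3 scale, reversed = 3 − raw):
  item 5: 3 − 3 = 0
  item 6: 3 − 0 = 3
  item 7: 3 − 2 = 1
  item 8: 3 − 0 = 3
  item 9: 3 − 2 = 1
  item 10: 3 − 0 = 3
Scored: 1, 0, 0, 3, 0, 3, 1, 3, 1, 3, 1, 3, 0, 3, 2
Total = 24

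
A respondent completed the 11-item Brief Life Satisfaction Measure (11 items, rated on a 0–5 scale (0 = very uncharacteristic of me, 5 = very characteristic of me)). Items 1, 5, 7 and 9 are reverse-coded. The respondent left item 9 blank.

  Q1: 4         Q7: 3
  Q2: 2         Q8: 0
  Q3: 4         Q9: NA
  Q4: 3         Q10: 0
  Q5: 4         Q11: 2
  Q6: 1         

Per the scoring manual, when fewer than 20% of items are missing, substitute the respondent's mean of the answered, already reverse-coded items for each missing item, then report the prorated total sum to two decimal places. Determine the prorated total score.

17.60

Reverse-coded (on a 0–5 scale, reversed = 5 − raw):
  item 1: 5 − 4 = 1
  item 5: 5 − 4 = 1
  item 7: 5 − 3 = 2
Completed scored items (10 of 11): 1, 2, 4, 3, 1, 1, 2, 0, 0, 2; sum = 16.
Person mean = 16 / 10 ≈ 1.6000
Prorated total = (16 / 10) × 11 = 17.60 (to 2 dp)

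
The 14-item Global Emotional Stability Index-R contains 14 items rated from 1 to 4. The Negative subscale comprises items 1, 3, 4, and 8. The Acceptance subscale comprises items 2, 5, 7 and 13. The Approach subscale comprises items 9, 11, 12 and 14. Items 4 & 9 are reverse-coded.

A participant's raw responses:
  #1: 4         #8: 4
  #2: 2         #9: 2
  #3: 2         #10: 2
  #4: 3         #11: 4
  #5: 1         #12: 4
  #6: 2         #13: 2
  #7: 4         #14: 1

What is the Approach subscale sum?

Approach items: 9, 11, 12, 14.
Of these, item 9 is reverse-coded; on a 1–4 scale, reversed = 5 − raw.
  item 9: 5 − 2 = 3
  item 11: 4
  item 12: 4
  item 14: 1
Sum = 3 + 4 + 4 + 1 = 12

12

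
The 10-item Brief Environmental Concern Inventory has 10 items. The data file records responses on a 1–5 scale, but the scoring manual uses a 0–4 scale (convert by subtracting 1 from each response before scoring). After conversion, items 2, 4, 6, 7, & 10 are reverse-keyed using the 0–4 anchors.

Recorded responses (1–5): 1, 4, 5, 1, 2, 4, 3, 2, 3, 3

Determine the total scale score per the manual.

18

Convert to 0–4: 0, 3, 4, 0, 1, 3, 2, 1, 2, 2
Reverse-coded (reversed = (0+4) − raw = 4 − raw):
  item 2: 4 − 3 = 1
  item 4: 4 − 0 = 4
  item 6: 4 − 3 = 1
  item 7: 4 − 2 = 2
  item 10: 4 − 2 = 2
Scored: 0, 1, 4, 4, 1, 1, 2, 1, 2, 2
Total = 18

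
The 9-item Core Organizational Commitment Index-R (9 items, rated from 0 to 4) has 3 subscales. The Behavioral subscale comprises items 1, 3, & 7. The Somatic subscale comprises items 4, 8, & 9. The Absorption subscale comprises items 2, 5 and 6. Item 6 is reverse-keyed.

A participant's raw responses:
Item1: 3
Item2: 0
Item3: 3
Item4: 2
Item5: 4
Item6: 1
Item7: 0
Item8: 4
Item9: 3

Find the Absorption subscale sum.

7

Absorption items: 2, 5, 6.
Of these, item 6 is reverse-keyed; on a 0–4 scale, reversed = 4 − raw.
  item 2: 0
  item 5: 4
  item 6: 4 − 1 = 3
Sum = 0 + 4 + 3 = 7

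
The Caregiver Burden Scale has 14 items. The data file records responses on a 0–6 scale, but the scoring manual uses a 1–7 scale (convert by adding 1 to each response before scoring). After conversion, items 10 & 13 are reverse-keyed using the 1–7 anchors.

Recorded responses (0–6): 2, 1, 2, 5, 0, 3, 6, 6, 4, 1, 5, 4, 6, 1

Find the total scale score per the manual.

58

Convert to 1–7: 3, 2, 3, 6, 1, 4, 7, 7, 5, 2, 6, 5, 7, 2
Reverse-coded (reversed = (1+7) − raw = 8 − raw):
  item 10: 8 − 2 = 6
  item 13: 8 − 7 = 1
Scored: 3, 2, 3, 6, 1, 4, 7, 7, 5, 6, 6, 5, 1, 2
Total = 58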